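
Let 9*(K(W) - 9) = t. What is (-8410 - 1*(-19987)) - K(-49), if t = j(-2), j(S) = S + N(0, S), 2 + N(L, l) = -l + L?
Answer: 104114/9 ≈ 11568.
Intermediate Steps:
N(L, l) = -2 + L - l (N(L, l) = -2 + (-l + L) = -2 + (L - l) = -2 + L - l)
j(S) = -2 (j(S) = S + (-2 + 0 - S) = S + (-2 - S) = -2)
t = -2
K(W) = 79/9 (K(W) = 9 + (⅑)*(-2) = 9 - 2/9 = 79/9)
(-8410 - 1*(-19987)) - K(-49) = (-8410 - 1*(-19987)) - 1*79/9 = (-8410 + 19987) - 79/9 = 11577 - 79/9 = 104114/9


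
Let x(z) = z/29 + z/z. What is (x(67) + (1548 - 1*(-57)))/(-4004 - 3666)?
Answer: -46641/222430 ≈ -0.20969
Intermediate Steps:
x(z) = 1 + z/29 (x(z) = z*(1/29) + 1 = z/29 + 1 = 1 + z/29)
(x(67) + (1548 - 1*(-57)))/(-4004 - 3666) = ((1 + (1/29)*67) + (1548 - 1*(-57)))/(-4004 - 3666) = ((1 + 67/29) + (1548 + 57))/(-7670) = (96/29 + 1605)*(-1/7670) = (46641/29)*(-1/7670) = -46641/222430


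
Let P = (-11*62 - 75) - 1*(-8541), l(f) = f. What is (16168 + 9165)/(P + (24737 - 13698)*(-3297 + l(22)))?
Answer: -3619/5163563 ≈ -0.00070087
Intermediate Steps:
P = 7784 (P = (-682 - 75) + 8541 = -757 + 8541 = 7784)
(16168 + 9165)/(P + (24737 - 13698)*(-3297 + l(22))) = (16168 + 9165)/(7784 + (24737 - 13698)*(-3297 + 22)) = 25333/(7784 + 11039*(-3275)) = 25333/(7784 - 36152725) = 25333/(-36144941) = 25333*(-1/36144941) = -3619/5163563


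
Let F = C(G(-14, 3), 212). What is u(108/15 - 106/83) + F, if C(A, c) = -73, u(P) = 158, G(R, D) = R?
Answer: 85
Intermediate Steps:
F = -73
u(108/15 - 106/83) + F = 158 - 73 = 85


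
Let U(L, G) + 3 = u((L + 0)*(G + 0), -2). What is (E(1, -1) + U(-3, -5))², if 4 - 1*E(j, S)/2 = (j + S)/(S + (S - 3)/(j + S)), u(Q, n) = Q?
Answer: 400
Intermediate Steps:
U(L, G) = -3 + G*L (U(L, G) = -3 + (L + 0)*(G + 0) = -3 + L*G = -3 + G*L)
E(j, S) = 8 - 2*(S + j)/(S + (-3 + S)/(S + j)) (E(j, S) = 8 - 2*(j + S)/(S + (S - 3)/(j + S)) = 8 - 2*(S + j)/(S + (-3 + S)/(S + j)))
(E(1, -1) + U(-3, -5))² = (2*(-12 - 1*1² + 3*(-1)² + 4*(-1) + 2*(-1)*1)/(-3 - 1 + (-1)² - 1*1) + (-3 - 5*(-3)))² = (2*(-12 - 1*1 + 3*1 - 4 - 2)/(-3 - 1 + 1 - 1) + (-3 + 15))² = (2*(-12 - 1 + 3 - 4 - 2)/(-4) + 12)² = (2*(-¼)*(-16) + 12)² = (8 + 12)² = 20² = 400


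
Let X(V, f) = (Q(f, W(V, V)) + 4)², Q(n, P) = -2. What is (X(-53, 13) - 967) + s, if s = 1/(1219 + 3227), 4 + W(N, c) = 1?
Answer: -4281497/4446 ≈ -963.00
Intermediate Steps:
W(N, c) = -3 (W(N, c) = -4 + 1 = -3)
s = 1/4446 ≈ 0.00022492
X(V, f) = 4 (X(V, f) = (-2 + 4)² = 2² = 4)
(X(-53, 13) - 967) + s = (4 - 967) + 1/4446 = -963 + 1/4446 = -4281497/4446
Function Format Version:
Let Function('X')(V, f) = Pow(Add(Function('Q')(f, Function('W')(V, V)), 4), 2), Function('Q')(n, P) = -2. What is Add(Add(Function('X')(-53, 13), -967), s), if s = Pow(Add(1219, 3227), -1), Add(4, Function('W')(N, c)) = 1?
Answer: Rational(-4281497, 4446) ≈ -963.00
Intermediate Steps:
Function('W')(N, c) = -3 (Function('W')(N, c) = Add(-4, 1) = -3)
s = Rational(1, 4446) (s = Pow(4446, -1) = Rational(1, 4446) ≈ 0.00022492)
Function('X')(V, f) = 4 (Function('X')(V, f) = Pow(Add(-2, 4), 2) = Pow(2, 2) = 4)
Add(Add(Function('X')(-53, 13), -967), s) = Add(Add(4, -967), Rational(1, 4446)) = Add(-963, Rational(1, 4446)) = Rational(-4281497, 4446)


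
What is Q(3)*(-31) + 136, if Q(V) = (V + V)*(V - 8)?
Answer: 1066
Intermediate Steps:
Q(V) = 2*V*(-8 + V) (Q(V) = (2*V)*(-8 + V) = 2*V*(-8 + V))
Q(3)*(-31) + 136 = (2*3*(-8 + 3))*(-31) + 136 = (2*3*(-5))*(-31) + 136 = -30*(-31) + 136 = 930 + 136 = 1066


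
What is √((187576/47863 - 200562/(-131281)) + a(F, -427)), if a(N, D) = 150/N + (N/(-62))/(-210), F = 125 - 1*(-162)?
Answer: √16852507538532164904683948001465/1677129653075730 ≈ 2.4477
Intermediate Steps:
F = 287 (F = 125 + 162 = 287)
a(N, D) = 150/N + N/13020 (a(N, D) = 150/N + (N*(-1/62))*(-1/210) = 150/N - N/62*(-1/210) = 150/N + N/13020)
√((187576/47863 - 200562/(-131281)) + a(F, -427)) = √((187576/47863 - 200562/(-131281)) + (150/287 + (1/13020)*287)) = √((187576*(1/47863) - 200562*(-1/131281)) + (150*(1/287) + 41/1860)) = √((187576/47863 + 200562/131281) + (150/287 + 41/1860)) = √(34224663862/6283502503 + 290767/533820) = √(20096845235102641/3354259306151460) = √16852507538532164904683948001465/1677129653075730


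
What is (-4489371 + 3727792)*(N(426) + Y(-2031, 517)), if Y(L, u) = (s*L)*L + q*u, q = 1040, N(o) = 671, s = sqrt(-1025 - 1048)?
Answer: -409996816229 - 3141483673419*I*sqrt(2073) ≈ -4.1e+11 - 1.4303e+14*I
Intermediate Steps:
s = I*sqrt(2073) (s = sqrt(-2073) = I*sqrt(2073) ≈ 45.53*I)
Y(L, u) = 1040*u + I*sqrt(2073)*L**2 (Y(L, u) = ((I*sqrt(2073))*L)*L + 1040*u = (I*L*sqrt(2073))*L + 1040*u = I*sqrt(2073)*L**2 + 1040*u = 1040*u + I*sqrt(2073)*L**2)
(-4489371 + 3727792)*(N(426) + Y(-2031, 517)) = (-4489371 + 3727792)*(671 + (1040*517 + I*sqrt(2073)*(-2031)**2)) = -761579*(671 + (537680 + I*sqrt(2073)*4124961)) = -761579*(671 + (537680 + 4124961*I*sqrt(2073))) = -761579*(538351 + 4124961*I*sqrt(2073)) = -409996816229 - 3141483673419*I*sqrt(2073)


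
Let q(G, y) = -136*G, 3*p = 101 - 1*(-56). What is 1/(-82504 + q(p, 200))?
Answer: -3/268864 ≈ -1.1158e-5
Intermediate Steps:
p = 157/3 (p = (101 - 1*(-56))/3 = (101 + 56)/3 = (1/3)*157 = 157/3 ≈ 52.333)
1/(-82504 + q(p, 200)) = 1/(-82504 - 136*157/3) = 1/(-82504 - 21352/3) = 1/(-268864/3) = -3/268864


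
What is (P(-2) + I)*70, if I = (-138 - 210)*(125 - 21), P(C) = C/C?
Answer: -2533370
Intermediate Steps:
P(C) = 1
I = -36192 (I = -348*104 = -36192)
(P(-2) + I)*70 = (1 - 36192)*70 = -36191*70 = -2533370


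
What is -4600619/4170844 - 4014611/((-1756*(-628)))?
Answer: -5454432903769/1149868324048 ≈ -4.7435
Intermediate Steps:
-4600619/4170844 - 4014611/((-1756*(-628))) = -4600619*1/4170844 - 4014611/1102768 = -4600619/4170844 - 4014611*1/1102768 = -4600619/4170844 - 4014611/1102768 = -5454432903769/1149868324048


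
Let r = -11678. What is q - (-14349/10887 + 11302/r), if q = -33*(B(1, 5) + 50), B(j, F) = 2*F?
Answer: -41907231964/21189731 ≈ -1977.7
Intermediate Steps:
q = -1980 (q = -33*(2*5 + 50) = -33*(10 + 50) = -33*60 = -1980)
q - (-14349/10887 + 11302/r) = -1980 - (-14349/10887 + 11302/(-11678)) = -1980 - (-14349*1/10887 + 11302*(-1/11678)) = -1980 - (-4783/3629 - 5651/5839) = -1980 - 1*(-48435416/21189731) = -1980 + 48435416/21189731 = -41907231964/21189731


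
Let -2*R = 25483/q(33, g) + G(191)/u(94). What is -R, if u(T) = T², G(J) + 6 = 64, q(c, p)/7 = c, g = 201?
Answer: 112590593/2041116 ≈ 55.161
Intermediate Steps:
q(c, p) = 7*c
G(J) = 58 (G(J) = -6 + 64 = 58)
R = -112590593/2041116 (R = -(25483/((7*33)) + 58/(94²))/2 = -(25483/231 + 58/8836)/2 = -(25483*(1/231) + 58*(1/8836))/2 = -(25483/231 + 29/4418)/2 = -½*112590593/1020558 = -112590593/2041116 ≈ -55.161)
-R = -1*(-112590593/2041116) = 112590593/2041116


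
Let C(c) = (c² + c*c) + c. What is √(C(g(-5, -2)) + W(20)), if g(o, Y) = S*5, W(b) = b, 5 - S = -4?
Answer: √4115 ≈ 64.148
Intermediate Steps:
S = 9 (S = 5 - 1*(-4) = 5 + 4 = 9)
g(o, Y) = 45 (g(o, Y) = 9*5 = 45)
C(c) = c + 2*c² (C(c) = (c² + c²) + c = 2*c² + c = c + 2*c²)
√(C(g(-5, -2)) + W(20)) = √(45*(1 + 2*45) + 20) = √(45*(1 + 90) + 20) = √(45*91 + 20) = √(4095 + 20) = √4115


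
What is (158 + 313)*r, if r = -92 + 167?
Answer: 35325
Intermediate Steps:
r = 75
(158 + 313)*r = (158 + 313)*75 = 471*75 = 35325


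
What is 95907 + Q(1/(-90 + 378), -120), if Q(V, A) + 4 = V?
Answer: 27620065/288 ≈ 95903.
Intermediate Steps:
Q(V, A) = -4 + V
95907 + Q(1/(-90 + 378), -120) = 95907 + (-4 + 1/(-90 + 378)) = 95907 + (-4 + 1/288) = 95907 - 1151/288 = 27620065/288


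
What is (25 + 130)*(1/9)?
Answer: 155/9 ≈ 17.222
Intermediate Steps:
(25 + 130)*(1/9) = 155*(1*(⅑)) = 155*(⅑) = 155/9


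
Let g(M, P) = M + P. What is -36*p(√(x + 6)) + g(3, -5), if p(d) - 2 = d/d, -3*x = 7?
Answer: -110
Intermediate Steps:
x = -7/3 (x = -⅓*7 = -7/3 ≈ -2.3333)
p(d) = 3 (p(d) = 2 + d/d = 2 + 1 = 3)
-36*p(√(x + 6)) + g(3, -5) = -36*3 + (3 - 5) = -108 - 2 = -110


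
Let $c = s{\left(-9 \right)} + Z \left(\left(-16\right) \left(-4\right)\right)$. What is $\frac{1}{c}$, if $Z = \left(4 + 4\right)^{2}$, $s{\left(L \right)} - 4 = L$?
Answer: $\frac{1}{4091} \approx 0.00024444$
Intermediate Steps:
$s{\left(L \right)} = 4 + L$
$Z = 64$ ($Z = 8^{2} = 64$)
$c = 4091$ ($c = \left(4 - 9\right) + 64 \left(\left(-16\right) \left(-4\right)\right) = -5 + 64 \cdot 64 = -5 + 4096 = 4091$)
$\frac{1}{c} = \frac{1}{4091}$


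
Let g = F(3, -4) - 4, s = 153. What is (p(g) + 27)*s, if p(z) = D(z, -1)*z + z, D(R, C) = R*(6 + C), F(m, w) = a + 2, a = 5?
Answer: 11475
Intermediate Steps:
F(m, w) = 7 (F(m, w) = 5 + 2 = 7)
g = 3 (g = 7 - 4 = 3)
p(z) = z + 5*z**2 (p(z) = (z*(6 - 1))*z + z = (z*5)*z + z = (5*z)*z + z = 5*z**2 + z = z + 5*z**2)
(p(g) + 27)*s = (3*(1 + 5*3) + 27)*153 = (3*(1 + 15) + 27)*153 = (3*16 + 27)*153 = (48 + 27)*153 = 75*153 = 11475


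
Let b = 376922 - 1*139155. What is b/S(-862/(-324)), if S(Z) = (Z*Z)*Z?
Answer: 1010873057976/80062991 ≈ 12626.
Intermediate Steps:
S(Z) = Z**3 (S(Z) = Z**2*Z = Z**3)
b = 237767 (b = 376922 - 139155 = 237767)
b/S(-862/(-324)) = 237767/((-862/(-324))**3) = 237767/((-862*(-1/324))**3) = 237767/((431/162)**3) = 237767/(80062991/4251528) = 237767*(4251528/80062991) = 1010873057976/80062991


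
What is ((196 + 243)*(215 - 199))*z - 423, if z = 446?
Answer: 3132281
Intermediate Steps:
((196 + 243)*(215 - 199))*z - 423 = ((196 + 243)*(215 - 199))*446 - 423 = (439*16)*446 - 423 = 7024*446 - 423 = 3132704 - 423 = 3132281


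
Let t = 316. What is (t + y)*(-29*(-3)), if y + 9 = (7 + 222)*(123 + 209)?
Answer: 6641145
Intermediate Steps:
y = 76019 (y = -9 + (7 + 222)*(123 + 209) = -9 + 229*332 = -9 + 76028 = 76019)
(t + y)*(-29*(-3)) = (316 + 76019)*(-29*(-3)) = 76335*87 = 6641145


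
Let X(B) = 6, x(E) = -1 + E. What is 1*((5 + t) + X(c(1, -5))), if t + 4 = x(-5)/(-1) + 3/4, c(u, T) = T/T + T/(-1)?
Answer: 55/4 ≈ 13.750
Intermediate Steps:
c(u, T) = 1 - T (c(u, T) = 1 + T*(-1) = 1 - T)
t = 11/4 (t = -4 + ((-1 - 5)/(-1) + 3/4) = -4 + (-6*(-1) + 3*(1/4)) = -4 + (6 + 3/4) = -4 + 27/4 = 11/4 ≈ 2.7500)
1*((5 + t) + X(c(1, -5))) = 1*((5 + 11/4) + 6) = 1*(31/4 + 6) = 1*(55/4) = 55/4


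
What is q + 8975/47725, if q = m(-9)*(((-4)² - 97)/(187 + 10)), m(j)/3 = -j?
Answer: -4104260/376073 ≈ -10.913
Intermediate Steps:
m(j) = -3*j (m(j) = 3*(-j) = -3*j)
q = -2187/197 (q = (-3*(-9))*(((-4)² - 97)/(187 + 10)) = 27*((16 - 97)/197) = 27*(-81*1/197) = 27*(-81/197) = -2187/197 ≈ -11.102)
q + 8975/47725 = -2187/197 + 8975/47725 = -2187/197 + 8975*(1/47725) = -2187/197 + 359/1909 = -4104260/376073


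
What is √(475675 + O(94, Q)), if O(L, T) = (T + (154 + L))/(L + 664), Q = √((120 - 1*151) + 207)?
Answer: √(68326479671 + 758*√11)/379 ≈ 689.69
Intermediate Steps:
Q = 4*√11 (Q = √((120 - 151) + 207) = √(-31 + 207) = √176 = 4*√11 ≈ 13.266)
O(L, T) = (154 + L + T)/(664 + L)
√(475675 + O(94, Q)) = √(475675 + (154 + 94 + 4*√11)/(664 + 94)) = √(475675 + (248 + 4*√11)/758) = √(475675 + (124/379 + 2*√11/379)) = √(180280949/379 + 2*√11/379)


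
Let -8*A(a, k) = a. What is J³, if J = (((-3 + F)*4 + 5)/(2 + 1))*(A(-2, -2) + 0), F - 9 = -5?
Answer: 27/64 ≈ 0.42188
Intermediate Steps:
A(a, k) = -a/8
F = 4 (F = 9 - 5 = 4)
J = ¾ (J = (((-3 + 4)*4 + 5)/(2 + 1))*(-⅛*(-2) + 0) = ((1*4 + 5)/3)*(¼ + 0) = ((4 + 5)*(⅓))*(¼) = (9*(⅓))*(¼) = 3*(¼) = ¾ ≈ 0.75000)
J³ = (¾)³ = 27/64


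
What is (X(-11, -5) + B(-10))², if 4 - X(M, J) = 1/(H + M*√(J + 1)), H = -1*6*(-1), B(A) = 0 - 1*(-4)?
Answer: 269613/4225 - 22847*I/33800 ≈ 63.814 - 0.67595*I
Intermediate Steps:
B(A) = 4 (B(A) = 0 + 4 = 4)
H = 6 (H = -6*(-1) = 6)
X(M, J) = 4 - 1/(6 + M*√(1 + J)) (X(M, J) = 4 - 1/(6 + M*√(J + 1)) = 4 - 1/(6 + M*√(1 + J)))
(X(-11, -5) + B(-10))² = ((23 + 4*(-11)*√(1 - 5))/(6 - 11*√(1 - 5)) + 4)² = ((23 + 4*(-11)*√(-4))/(6 - 22*I) + 4)² = ((23 + 4*(-11)*(2*I))/(6 - 22*I) + 4)² = ((23 - 88*I)/(6 - 22*I) + 4)² = (((6 + 22*I)/520)*(23 - 88*I) + 4)² = ((6 + 22*I)*(23 - 88*I)/520 + 4)² = (4 + (6 + 22*I)*(23 - 88*I)/520)²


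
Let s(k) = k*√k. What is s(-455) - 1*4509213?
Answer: -4509213 - 455*I*√455 ≈ -4.5092e+6 - 9705.5*I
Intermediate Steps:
s(k) = k^(3/2)
s(-455) - 1*4509213 = (-455)^(3/2) - 1*4509213 = -455*I*√455 - 4509213 = -4509213 - 455*I*√455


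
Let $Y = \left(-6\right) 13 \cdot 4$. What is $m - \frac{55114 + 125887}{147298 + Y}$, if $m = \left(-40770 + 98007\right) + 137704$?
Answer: $\frac{28653416825}{146986} \approx 1.9494 \cdot 10^{5}$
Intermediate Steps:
$Y = -312$ ($Y = \left(-78\right) 4 = -312$)
$m = 194941$ ($m = 57237 + 137704 = 194941$)
$m - \frac{55114 + 125887}{147298 + Y} = 194941 - \frac{55114 + 125887}{147298 - 312} = 194941 - \frac{181001}{146986} = \frac{28653416825}{146986}$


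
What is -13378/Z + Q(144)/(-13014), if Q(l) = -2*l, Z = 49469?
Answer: -8880790/35766087 ≈ -0.24830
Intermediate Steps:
-13378/Z + Q(144)/(-13014) = -13378/49469 - 2*144/(-13014) = -13378*1/49469 - 288*(-1/13014) = -13378/49469 + 16/723 = -8880790/35766087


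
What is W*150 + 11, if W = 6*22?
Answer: 19811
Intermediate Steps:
W = 132
W*150 + 11 = 132*150 + 11 = 19800 + 11 = 19811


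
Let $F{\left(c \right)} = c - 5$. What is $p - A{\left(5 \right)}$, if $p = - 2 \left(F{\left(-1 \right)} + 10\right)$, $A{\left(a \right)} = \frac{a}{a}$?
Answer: $-9$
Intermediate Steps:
$F{\left(c \right)} = -5 + c$
$A{\left(a \right)} = 1$
$p = -8$ ($p = - 2 \left(\left(-5 - 1\right) + 10\right) = - 2 \left(-6 + 10\right) = \left(-2\right) 4 = -8$)
$p - A{\left(5 \right)} = -8 - 1 = -9$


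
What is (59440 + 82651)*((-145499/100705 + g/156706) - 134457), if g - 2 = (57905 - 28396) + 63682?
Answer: -27409221935022613759/1434643430 ≈ -1.9105e+10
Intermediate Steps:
g = 93193 (g = 2 + ((57905 - 28396) + 63682) = 2 + (29509 + 63682) = 2 + 93191 = 93193)
(59440 + 82651)*((-145499/100705 + g/156706) - 134457) = (59440 + 82651)*((-145499/100705 + 93193/156706) - 134457) = 142091*((-145499*1/100705 + 93193*(1/156706)) - 134457) = 142091*((-145499/100705 + 93193/156706) - 134457) = 142091*(-1219596839/1434643430 - 134457) = 142091*(-192899071264349/1434643430) = -27409221935022613759/1434643430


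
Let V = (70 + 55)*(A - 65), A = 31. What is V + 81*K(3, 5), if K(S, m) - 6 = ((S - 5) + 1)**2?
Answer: -3683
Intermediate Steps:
K(S, m) = 6 + (-4 + S)**2 (K(S, m) = 6 + ((S - 5) + 1)**2 = 6 + ((-5 + S) + 1)**2 = 6 + (-4 + S)**2)
V = -4250 (V = (70 + 55)*(31 - 65) = 125*(-34) = -4250)
V + 81*K(3, 5) = -4250 + 81*(6 + (-4 + 3)**2) = -4250 + 81*(6 + (-1)**2) = -4250 + 81*(6 + 1) = -4250 + 81*7 = -4250 + 567 = -3683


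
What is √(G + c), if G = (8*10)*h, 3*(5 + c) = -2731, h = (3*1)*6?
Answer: √4722/3 ≈ 22.906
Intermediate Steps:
h = 18 (h = 3*6 = 18)
c = -2746/3 (c = -5 + (⅓)*(-2731) = -5 - 2731/3 = -2746/3 ≈ -915.33)
G = 1440 (G = (8*10)*18 = 80*18 = 1440)
√(G + c) = √(1440 - 2746/3) = √(1574/3) = √4722/3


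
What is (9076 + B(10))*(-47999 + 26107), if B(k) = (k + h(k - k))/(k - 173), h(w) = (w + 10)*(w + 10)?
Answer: -32384353976/163 ≈ -1.9868e+8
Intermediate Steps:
h(w) = (10 + w)² (h(w) = (10 + w)*(10 + w) = (10 + w)²)
B(k) = (100 + k)/(-173 + k) (B(k) = (k + (10 + (k - k))²)/(k - 173) = (k + (10 + 0)²)/(-173 + k) = (k + 10²)/(-173 + k) = (k + 100)/(-173 + k) = (100 + k)/(-173 + k))
(9076 + B(10))*(-47999 + 26107) = (9076 + (100 + 10)/(-173 + 10))*(-47999 + 26107) = (9076 + 110/(-163))*(-21892) = (9076 - 1/163*110)*(-21892) = (9076 - 110/163)*(-21892) = (1479278/163)*(-21892) = -32384353976/163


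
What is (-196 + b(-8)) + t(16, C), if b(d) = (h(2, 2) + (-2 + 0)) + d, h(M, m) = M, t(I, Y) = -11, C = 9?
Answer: -215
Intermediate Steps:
b(d) = d (b(d) = (2 + (-2 + 0)) + d = (2 - 2) + d = 0 + d = d)
(-196 + b(-8)) + t(16, C) = (-196 - 8) - 11 = -204 - 11 = -215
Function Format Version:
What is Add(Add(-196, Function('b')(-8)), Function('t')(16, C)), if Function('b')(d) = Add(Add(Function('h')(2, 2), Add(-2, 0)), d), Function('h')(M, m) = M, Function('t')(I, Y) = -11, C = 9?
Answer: -215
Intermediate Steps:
Function('b')(d) = d (Function('b')(d) = Add(Add(2, Add(-2, 0)), d) = Add(Add(2, -2), d) = Add(0, d) = d)
Add(Add(-196, Function('b')(-8)), Function('t')(16, C)) = Add(Add(-196, -8), -11) = Add(-204, -11) = -215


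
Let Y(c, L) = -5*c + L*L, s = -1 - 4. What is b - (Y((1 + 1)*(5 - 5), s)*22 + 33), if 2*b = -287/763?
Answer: -127135/218 ≈ -583.19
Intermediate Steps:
s = -5
Y(c, L) = L² - 5*c (Y(c, L) = -5*c + L² = L² - 5*c)
b = -41/218 (b = (-287/763)/2 = (-287*1/763)/2 = (½)*(-41/109) = -41/218 ≈ -0.18807)
b - (Y((1 + 1)*(5 - 5), s)*22 + 33) = -41/218 - (((-5)² - 5*(1 + 1)*(5 - 5))*22 + 33) = -41/218 - ((25 - 10*0)*22 + 33) = -41/218 - ((25 - 5*0)*22 + 33) = -41/218 - ((25 + 0)*22 + 33) = -41/218 - (25*22 + 33) = -41/218 - (550 + 33) = -41/218 - 1*583 = -41/218 - 583 = -127135/218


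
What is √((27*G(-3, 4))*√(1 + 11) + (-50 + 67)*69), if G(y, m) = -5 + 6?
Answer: √(1173 + 54*√3) ≈ 35.588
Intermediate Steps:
G(y, m) = 1
√((27*G(-3, 4))*√(1 + 11) + (-50 + 67)*69) = √((27*1)*√(1 + 11) + (-50 + 67)*69) = √(27*√12 + 17*69) = √(27*(2*√3) + 1173) = √(54*√3 + 1173) = √(1173 + 54*√3)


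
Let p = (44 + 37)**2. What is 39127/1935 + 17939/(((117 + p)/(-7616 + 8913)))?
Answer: 5031412079/1435770 ≈ 3504.3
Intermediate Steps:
p = 6561 (p = 81**2 = 6561)
39127/1935 + 17939/(((117 + p)/(-7616 + 8913))) = 39127/1935 + 17939/(((117 + 6561)/(-7616 + 8913))) = 39127*(1/1935) + 17939/((6678/1297)) = 39127/1935 + 17939/((6678*(1/1297))) = 39127/1935 + 17939/(6678/1297) = 39127/1935 + 17939*(1297/6678) = 39127/1935 + 23266883/6678 = 5031412079/1435770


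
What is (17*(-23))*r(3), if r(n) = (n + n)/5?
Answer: -2346/5 ≈ -469.20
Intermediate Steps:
r(n) = 2*n/5 (r(n) = (2*n)*(⅕) = 2*n/5)
(17*(-23))*r(3) = (17*(-23))*((⅖)*3) = -391*6/5 = -2346/5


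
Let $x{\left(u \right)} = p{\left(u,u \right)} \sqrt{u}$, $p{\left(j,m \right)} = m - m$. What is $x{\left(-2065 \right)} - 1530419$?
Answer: $-1530419$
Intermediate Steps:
$p{\left(j,m \right)} = 0$
$x{\left(u \right)} = 0$ ($x{\left(u \right)} = 0 \sqrt{u} = 0$)
$x{\left(-2065 \right)} - 1530419 = 0 - 1530419 = -1530419$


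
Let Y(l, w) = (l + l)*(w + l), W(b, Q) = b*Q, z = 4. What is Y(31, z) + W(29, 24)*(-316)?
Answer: -217766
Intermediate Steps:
W(b, Q) = Q*b
Y(l, w) = 2*l*(l + w) (Y(l, w) = (2*l)*(l + w) = 2*l*(l + w))
Y(31, z) + W(29, 24)*(-316) = 2*31*(31 + 4) + (24*29)*(-316) = 2*31*35 + 696*(-316) = 2170 - 219936 = -217766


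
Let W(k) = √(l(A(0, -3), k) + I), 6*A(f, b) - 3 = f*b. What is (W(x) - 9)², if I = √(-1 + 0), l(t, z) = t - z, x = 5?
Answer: (18 - √2*√(-9 + 2*I))²/4 ≈ 72.283 - 37.416*I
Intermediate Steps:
A(f, b) = ½ + b*f/6 (A(f, b) = ½ + (f*b)/6 = ½ + (b*f)/6 = ½ + b*f/6)
I
W(k) = √(½ + I - k) (W(k) = √(((½ + (⅙)*(-3)*0) - k) + I) = √(((½ + 0) - k) + I) = √((½ - k) + I) = √(½ + I - k))
(W(x) - 9)² = (√(2 - 4*5 + 4*I)/2 - 9)² = (√(2 - 20 + 4*I)/2 - 9)² = (√(-18 + 4*I)/2 - 9)² = (-9 + √(-18 + 4*I)/2)²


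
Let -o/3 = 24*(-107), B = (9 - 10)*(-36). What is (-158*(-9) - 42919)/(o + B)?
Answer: -41497/7740 ≈ -5.3614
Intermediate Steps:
B = 36 (B = -1*(-36) = 36)
o = 7704 (o = -72*(-107) = -3*(-2568) = 7704)
(-158*(-9) - 42919)/(o + B) = (-158*(-9) - 42919)/(7704 + 36) = (1422 - 42919)/7740 = -41497*1/7740 = -41497/7740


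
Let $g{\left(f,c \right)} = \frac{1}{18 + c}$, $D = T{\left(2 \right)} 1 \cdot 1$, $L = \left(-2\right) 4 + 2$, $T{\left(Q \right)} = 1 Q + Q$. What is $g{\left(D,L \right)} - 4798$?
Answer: $- \frac{57575}{12} \approx -4797.9$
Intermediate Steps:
$T{\left(Q \right)} = 2 Q$ ($T{\left(Q \right)} = Q + Q = 2 Q$)
$L = -6$ ($L = -8 + 2 = -6$)
$D = 4$ ($D = 2 \cdot 2 \cdot 1 \cdot 1 = 4 \cdot 1 \cdot 1 = 4 \cdot 1 = 4$)
$g{\left(D,L \right)} - 4798 = \frac{1}{18 - 6} - 4798 = \frac{1}{12} - 4798 = - \frac{57575}{12}$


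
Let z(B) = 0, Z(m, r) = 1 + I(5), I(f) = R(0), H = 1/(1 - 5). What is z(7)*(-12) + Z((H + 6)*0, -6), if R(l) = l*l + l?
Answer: 1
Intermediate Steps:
R(l) = l + l² (R(l) = l² + l = l + l²)
H = -¼ (H = 1/(-4) = -¼ ≈ -0.25000)
I(f) = 0 (I(f) = 0*(1 + 0) = 0*1 = 0)
Z(m, r) = 1 (Z(m, r) = 1 + 0 = 1)
z(7)*(-12) + Z((H + 6)*0, -6) = 0*(-12) + 1 = 0 + 1 = 1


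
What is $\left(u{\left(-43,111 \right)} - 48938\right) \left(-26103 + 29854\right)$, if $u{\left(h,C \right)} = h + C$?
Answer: $-183311370$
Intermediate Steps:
$u{\left(h,C \right)} = C + h$
$\left(u{\left(-43,111 \right)} - 48938\right) \left(-26103 + 29854\right) = \left(\left(111 - 43\right) - 48938\right) \left(-26103 + 29854\right) = \left(68 - 48938\right) 3751 = \left(-48870\right) 3751 = -183311370$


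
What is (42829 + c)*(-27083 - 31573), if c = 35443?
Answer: -4591122432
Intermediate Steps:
(42829 + c)*(-27083 - 31573) = (42829 + 35443)*(-27083 - 31573) = 78272*(-58656) = -4591122432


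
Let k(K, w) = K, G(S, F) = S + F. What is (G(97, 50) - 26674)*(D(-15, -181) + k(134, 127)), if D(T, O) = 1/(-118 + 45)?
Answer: -259460587/73 ≈ -3.5543e+6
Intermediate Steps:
G(S, F) = F + S
D(T, O) = -1/73 (D(T, O) = 1/(-73) = -1/73)
(G(97, 50) - 26674)*(D(-15, -181) + k(134, 127)) = ((50 + 97) - 26674)*(-1/73 + 134) = (147 - 26674)*(9781/73) = -26527*9781/73 = -259460587/73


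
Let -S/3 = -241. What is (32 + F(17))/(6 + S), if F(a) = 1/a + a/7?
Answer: 152/3213 ≈ 0.047308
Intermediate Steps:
F(a) = 1/a + a/7 (F(a) = 1/a + a*(⅐) = 1/a + a/7)
S = 723 (S = -3*(-241) = 723)
(32 + F(17))/(6 + S) = (32 + (1/17 + (⅐)*17))/(6 + 723) = (32 + (1/17 + 17/7))/729 = (32 + 296/119)*(1/729) = (4104/119)*(1/729) = 152/3213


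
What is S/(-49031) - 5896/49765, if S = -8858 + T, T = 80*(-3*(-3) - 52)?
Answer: 322923194/2440027715 ≈ 0.13234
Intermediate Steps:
T = -3440 (T = 80*(9 - 52) = 80*(-43) = -3440)
S = -12298 (S = -8858 - 3440 = -12298)
S/(-49031) - 5896/49765 = -12298/(-49031) - 5896/49765 = -12298*(-1/49031) - 5896*1/49765 = 12298/49031 - 5896/49765 = 322923194/2440027715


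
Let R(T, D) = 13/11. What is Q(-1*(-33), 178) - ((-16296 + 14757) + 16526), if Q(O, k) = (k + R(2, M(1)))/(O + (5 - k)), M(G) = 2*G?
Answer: -23081951/1540 ≈ -14988.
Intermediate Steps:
R(T, D) = 13/11 (R(T, D) = 13*(1/11) = 13/11)
Q(O, k) = (13/11 + k)/(5 + O - k) (Q(O, k) = (k + 13/11)/(O + (5 - k)) = (13/11 + k)/(5 + O - k))
Q(-1*(-33), 178) - ((-16296 + 14757) + 16526) = (13/11 + 178)/(5 - 1*(-33) - 1*178) - ((-16296 + 14757) + 16526) = (1971/11)/(5 + 33 - 178) - (-1539 + 16526) = (1971/11)/(-140) - 1*14987 = -1/140*1971/11 - 14987 = -1971/1540 - 14987 = -23081951/1540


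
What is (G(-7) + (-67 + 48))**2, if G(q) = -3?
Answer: 484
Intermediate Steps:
(G(-7) + (-67 + 48))**2 = (-3 + (-67 + 48))**2 = (-3 - 19)**2 = (-22)**2 = 484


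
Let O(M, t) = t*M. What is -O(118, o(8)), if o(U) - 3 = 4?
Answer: -826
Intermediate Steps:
o(U) = 7 (o(U) = 3 + 4 = 7)
O(M, t) = M*t
-O(118, o(8)) = -118*7 = -1*826 = -826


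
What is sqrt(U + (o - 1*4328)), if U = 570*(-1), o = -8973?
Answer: I*sqrt(13871) ≈ 117.78*I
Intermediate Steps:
U = -570
sqrt(U + (o - 1*4328)) = sqrt(-570 + (-8973 - 1*4328)) = sqrt(-570 + (-8973 - 4328)) = sqrt(-570 - 13301) = sqrt(-13871) = I*sqrt(13871)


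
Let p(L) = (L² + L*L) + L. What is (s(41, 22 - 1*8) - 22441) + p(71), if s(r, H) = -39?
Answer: -12327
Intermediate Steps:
p(L) = L + 2*L² (p(L) = (L² + L²) + L = 2*L² + L = L + 2*L²)
(s(41, 22 - 1*8) - 22441) + p(71) = (-39 - 22441) + 71*(1 + 2*71) = -22480 + 71*(1 + 142) = -22480 + 71*143 = -22480 + 10153 = -12327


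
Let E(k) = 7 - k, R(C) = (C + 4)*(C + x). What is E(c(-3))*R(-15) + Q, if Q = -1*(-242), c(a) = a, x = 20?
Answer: -308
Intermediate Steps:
R(C) = (4 + C)*(20 + C) (R(C) = (C + 4)*(C + 20) = (4 + C)*(20 + C))
Q = 242
E(c(-3))*R(-15) + Q = (7 - 1*(-3))*(80 + (-15)**2 + 24*(-15)) + 242 = (7 + 3)*(80 + 225 - 360) + 242 = 10*(-55) + 242 = -550 + 242 = -308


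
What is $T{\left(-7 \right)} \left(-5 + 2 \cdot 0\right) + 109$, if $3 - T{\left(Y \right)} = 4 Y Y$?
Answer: $1074$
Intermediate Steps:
$T{\left(Y \right)} = 3 - 4 Y^{2}$ ($T{\left(Y \right)} = 3 - 4 Y Y = 3 - 4 Y^{2}$)
$T{\left(-7 \right)} \left(-5 + 2 \cdot 0\right) + 109 = \left(3 - 4 \left(-7\right)^{2}\right) \left(-5 + 2 \cdot 0\right) + 109 = \left(3 - 196\right) \left(-5 + 0\right) + 109 = \left(3 - 196\right) \left(-5\right) + 109 = \left(-193\right) \left(-5\right) + 109 = 965 + 109 = 1074$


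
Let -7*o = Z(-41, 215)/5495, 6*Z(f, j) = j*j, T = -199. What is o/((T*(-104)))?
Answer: -9245/955285968 ≈ -9.6777e-6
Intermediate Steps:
Z(f, j) = j**2/6 (Z(f, j) = (j*j)/6 = j**2/6)
o = -9245/46158 (o = -(1/6)*215**2/(7*5495) = -(1/6)*46225/(7*5495) = -46225/(42*5495) = -1/7*9245/6594 = -9245/46158 ≈ -0.20029)
o/((T*(-104))) = -9245/(46158*((-199*(-104)))) = -9245/46158/20696 = -9245/46158*1/20696 = -9245/955285968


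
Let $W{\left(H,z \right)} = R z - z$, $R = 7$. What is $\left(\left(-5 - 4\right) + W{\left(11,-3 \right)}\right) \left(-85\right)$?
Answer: $2295$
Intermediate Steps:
$W{\left(H,z \right)} = 6 z$ ($W{\left(H,z \right)} = 7 z - z = 6 z$)
$\left(\left(-5 - 4\right) + W{\left(11,-3 \right)}\right) \left(-85\right) = \left(\left(-5 - 4\right) + 6 \left(-3\right)\right) \left(-85\right) = \left(\left(-5 - 4\right) - 18\right) \left(-85\right) = \left(-9 - 18\right) \left(-85\right) = \left(-27\right) \left(-85\right) = 2295$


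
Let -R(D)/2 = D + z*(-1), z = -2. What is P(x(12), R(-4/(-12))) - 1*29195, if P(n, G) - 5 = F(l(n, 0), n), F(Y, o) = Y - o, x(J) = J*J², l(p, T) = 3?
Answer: -30915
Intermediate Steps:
R(D) = -4 - 2*D (R(D) = -2*(D - 2*(-1)) = -2*(D + 2) = -2*(2 + D) = -4 - 2*D)
x(J) = J³
P(n, G) = 8 - n (P(n, G) = 5 + (3 - n) = 8 - n)
P(x(12), R(-4/(-12))) - 1*29195 = (8 - 1*12³) - 1*29195 = (8 - 1*1728) - 29195 = (8 - 1728) - 29195 = -1720 - 29195 = -30915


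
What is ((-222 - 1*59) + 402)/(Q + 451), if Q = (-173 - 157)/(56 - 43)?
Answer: 143/503 ≈ 0.28429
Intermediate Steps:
Q = -330/13 ≈ -25.385
((-222 - 1*59) + 402)/(Q + 451) = ((-222 - 1*59) + 402)/(-330/13 + 451) = ((-222 - 59) + 402)/(5533/13) = (-281 + 402)*(13/5533) = 121*(13/5533) = 143/503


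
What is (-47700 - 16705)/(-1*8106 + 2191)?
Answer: 12881/1183 ≈ 10.888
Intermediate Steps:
(-47700 - 16705)/(-1*8106 + 2191) = -64405/(-8106 + 2191) = -64405/(-5915) = -64405*(-1/5915) = 12881/1183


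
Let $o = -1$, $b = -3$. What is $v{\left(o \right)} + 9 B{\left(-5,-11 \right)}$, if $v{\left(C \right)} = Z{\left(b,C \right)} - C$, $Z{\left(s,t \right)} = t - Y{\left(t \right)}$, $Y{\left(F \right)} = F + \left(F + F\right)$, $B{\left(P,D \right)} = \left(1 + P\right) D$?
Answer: $399$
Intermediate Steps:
$B{\left(P,D \right)} = D \left(1 + P\right)$
$Y{\left(F \right)} = 3 F$ ($Y{\left(F \right)} = F + 2 F = 3 F$)
$Z{\left(s,t \right)} = - 2 t$ ($Z{\left(s,t \right)} = t - 3 t = - 2 t$)
$v{\left(C \right)} = - 3 C$ ($v{\left(C \right)} = - 2 C - C = - 3 C$)
$v{\left(o \right)} + 9 B{\left(-5,-11 \right)} = \left(-3\right) \left(-1\right) + 9 \left(- 11 \left(1 - 5\right)\right) = 3 + 9 \left(\left(-11\right) \left(-4\right)\right) = 3 + 9 \cdot 44 = 3 + 396 = 399$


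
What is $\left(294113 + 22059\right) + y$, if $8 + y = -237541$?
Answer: $78623$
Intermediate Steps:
$y = -237549$ ($y = -8 - 237541 = -237549$)
$\left(294113 + 22059\right) + y = \left(294113 + 22059\right) - 237549 = 316172 - 237549 = 78623$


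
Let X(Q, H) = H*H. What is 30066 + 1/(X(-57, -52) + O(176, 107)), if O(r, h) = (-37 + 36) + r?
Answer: 86560015/2879 ≈ 30066.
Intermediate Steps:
X(Q, H) = H²
O(r, h) = -1 + r
30066 + 1/(X(-57, -52) + O(176, 107)) = 30066 + 1/((-52)² + (-1 + 176)) = 30066 + 1/(2704 + 175) = 30066 + 1/2879 = 86560015/2879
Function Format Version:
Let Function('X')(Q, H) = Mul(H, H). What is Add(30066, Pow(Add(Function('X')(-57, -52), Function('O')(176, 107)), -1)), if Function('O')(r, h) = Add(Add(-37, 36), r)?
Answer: Rational(86560015, 2879) ≈ 30066.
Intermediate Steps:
Function('X')(Q, H) = Pow(H, 2)
Function('O')(r, h) = Add(-1, r)
Add(30066, Pow(Add(Function('X')(-57, -52), Function('O')(176, 107)), -1)) = Add(30066, Pow(Add(Pow(-52, 2), Add(-1, 176)), -1)) = Add(30066, Pow(Add(2704, 175), -1)) = Add(30066, Pow(2879, -1)) = Add(30066, Rational(1, 2879)) = Rational(86560015, 2879)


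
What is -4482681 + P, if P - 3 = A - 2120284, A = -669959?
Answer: -7272921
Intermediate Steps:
P = -2790240 (P = 3 + (-669959 - 2120284) = 3 - 2790243 = -2790240)
-4482681 + P = -4482681 - 2790240 = -7272921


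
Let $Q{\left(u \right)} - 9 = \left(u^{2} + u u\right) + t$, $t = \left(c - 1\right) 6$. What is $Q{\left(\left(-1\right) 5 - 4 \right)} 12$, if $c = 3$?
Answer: $2196$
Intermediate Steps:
$t = 12$ ($t = \left(3 - 1\right) 6 = 2 \cdot 6 = 12$)
$Q{\left(u \right)} = 21 + 2 u^{2}$ ($Q{\left(u \right)} = 9 + \left(\left(u^{2} + u u\right) + 12\right) = 9 + \left(\left(u^{2} + u^{2}\right) + 12\right) = 9 + \left(2 u^{2} + 12\right) = 9 + \left(12 + 2 u^{2}\right) = 21 + 2 u^{2}$)
$Q{\left(\left(-1\right) 5 - 4 \right)} 12 = \left(21 + 2 \left(\left(-1\right) 5 - 4\right)^{2}\right) 12 = \left(21 + 2 \left(-5 - 4\right)^{2}\right) 12 = \left(21 + 2 \left(-9\right)^{2}\right) 12 = \left(21 + 2 \cdot 81\right) 12 = \left(21 + 162\right) 12 = 183 \cdot 12 = 2196$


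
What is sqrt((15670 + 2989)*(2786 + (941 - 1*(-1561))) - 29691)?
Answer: sqrt(98639101) ≈ 9931.7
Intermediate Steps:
sqrt((15670 + 2989)*(2786 + (941 - 1*(-1561))) - 29691) = sqrt(18659*(2786 + (941 + 1561)) - 29691) = sqrt(18659*(2786 + 2502) - 29691) = sqrt(18659*5288 - 29691) = sqrt(98668792 - 29691) = sqrt(98639101)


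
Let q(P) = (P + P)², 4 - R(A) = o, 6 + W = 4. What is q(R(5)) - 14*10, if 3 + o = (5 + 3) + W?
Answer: -136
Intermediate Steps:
W = -2 (W = -6 + 4 = -2)
o = 3 (o = -3 + ((5 + 3) - 2) = -3 + (8 - 2) = -3 + 6 = 3)
R(A) = 1 (R(A) = 4 - 1*3 = 4 - 3 = 1)
q(P) = 4*P² (q(P) = (2*P)² = 4*P²)
q(R(5)) - 14*10 = 4*1² - 14*10 = 4*1 - 140 = 4 - 140 = -136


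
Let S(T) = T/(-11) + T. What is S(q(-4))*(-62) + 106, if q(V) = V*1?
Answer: 3646/11 ≈ 331.45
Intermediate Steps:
q(V) = V
S(T) = 10*T/11 (S(T) = -T/11 + T = 10*T/11)
S(q(-4))*(-62) + 106 = ((10/11)*(-4))*(-62) + 106 = -40/11*(-62) + 106 = 2480/11 + 106 = 3646/11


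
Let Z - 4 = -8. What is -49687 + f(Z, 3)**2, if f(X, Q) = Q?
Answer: -49678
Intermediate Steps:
Z = -4 (Z = 4 - 8 = -4)
-49687 + f(Z, 3)**2 = -49687 + 3**2 = -49687 + 9 = -49678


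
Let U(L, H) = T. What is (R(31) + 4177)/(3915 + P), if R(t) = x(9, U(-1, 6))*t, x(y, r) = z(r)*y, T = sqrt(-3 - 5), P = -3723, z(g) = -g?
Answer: 4177/192 - 93*I*sqrt(2)/32 ≈ 21.755 - 4.1101*I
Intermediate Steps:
T = 2*I*sqrt(2) (T = sqrt(-8) = 2*I*sqrt(2) ≈ 2.8284*I)
U(L, H) = 2*I*sqrt(2)
x(y, r) = -r*y (x(y, r) = (-r)*y = -r*y)
R(t) = -18*I*t*sqrt(2) (R(t) = (-1*2*I*sqrt(2)*9)*t = (-18*I*sqrt(2))*t = -18*I*t*sqrt(2))
(R(31) + 4177)/(3915 + P) = (-18*I*31*sqrt(2) + 4177)/(3915 - 3723) = (-558*I*sqrt(2) + 4177)/192 = (4177 - 558*I*sqrt(2))*(1/192) = 4177/192 - 93*I*sqrt(2)/32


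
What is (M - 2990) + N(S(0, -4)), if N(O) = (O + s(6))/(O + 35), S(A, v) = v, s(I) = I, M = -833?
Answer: -118511/31 ≈ -3822.9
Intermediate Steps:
N(O) = (6 + O)/(35 + O) (N(O) = (O + 6)/(O + 35) = (6 + O)/(35 + O))
(M - 2990) + N(S(0, -4)) = (-833 - 2990) + (6 - 4)/(35 - 4) = -3823 + 2/31 = -118511/31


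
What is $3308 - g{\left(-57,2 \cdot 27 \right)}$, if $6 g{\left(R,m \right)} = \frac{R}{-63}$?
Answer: $\frac{416789}{126} \approx 3307.8$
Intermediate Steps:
$g{\left(R,m \right)} = - \frac{R}{378}$ ($g{\left(R,m \right)} = \frac{R \frac{1}{-63}}{6} = \frac{R \left(- \frac{1}{63}\right)}{6} = \frac{\left(- \frac{1}{63}\right) R}{6} = - \frac{R}{378}$)
$3308 - g{\left(-57,2 \cdot 27 \right)} = 3308 - \left(- \frac{1}{378}\right) \left(-57\right) = 3308 - \frac{19}{126} = \frac{416789}{126}$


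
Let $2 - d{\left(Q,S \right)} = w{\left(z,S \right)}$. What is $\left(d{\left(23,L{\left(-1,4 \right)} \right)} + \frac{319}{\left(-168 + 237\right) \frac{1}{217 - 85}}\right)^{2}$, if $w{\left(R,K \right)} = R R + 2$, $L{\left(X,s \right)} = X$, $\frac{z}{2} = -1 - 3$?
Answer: $\frac{157854096}{529} \approx 2.984 \cdot 10^{5}$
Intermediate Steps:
$z = -8$ ($z = 2 \left(-1 - 3\right) = 2 \left(-4\right) = -8$)
$w{\left(R,K \right)} = 2 + R^{2}$ ($w{\left(R,K \right)} = R^{2} + 2 = 2 + R^{2}$)
$d{\left(Q,S \right)} = -64$ ($d{\left(Q,S \right)} = 2 - \left(2 + \left(-8\right)^{2}\right) = 2 - \left(2 + 64\right) = 2 - 66 = -64$)
$\left(d{\left(23,L{\left(-1,4 \right)} \right)} + \frac{319}{\left(-168 + 237\right) \frac{1}{217 - 85}}\right)^{2} = \left(-64 + \frac{319}{\left(-168 + 237\right) \frac{1}{217 - 85}}\right)^{2} = \left(-64 + \frac{319}{69 \cdot \frac{1}{132}}\right)^{2} = \left(-64 + \frac{319}{\frac{23}{44}}\right)^{2} = \left(-64 + 319 \cdot \frac{44}{23}\right)^{2} = \left(-64 + \frac{14036}{23}\right)^{2} = \left(\frac{12564}{23}\right)^{2} = \frac{157854096}{529}$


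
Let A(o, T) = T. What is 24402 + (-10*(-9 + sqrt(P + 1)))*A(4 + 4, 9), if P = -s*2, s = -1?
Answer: 25212 - 90*sqrt(3) ≈ 25056.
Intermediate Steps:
P = 2 (P = -1*(-1)*2 = 1*2 = 2)
24402 + (-10*(-9 + sqrt(P + 1)))*A(4 + 4, 9) = 24402 - 10*(-9 + sqrt(2 + 1))*9 = 24402 - 10*(-9 + sqrt(3))*9 = 24402 + (90 - 10*sqrt(3))*9 = 24402 + (810 - 90*sqrt(3)) = 25212 - 90*sqrt(3)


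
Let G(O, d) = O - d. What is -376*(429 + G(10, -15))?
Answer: -170704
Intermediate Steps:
-376*(429 + G(10, -15)) = -376*(429 + (10 - 1*(-15))) = -376*(429 + (10 + 15)) = -376*(429 + 25) = -376*454 = -170704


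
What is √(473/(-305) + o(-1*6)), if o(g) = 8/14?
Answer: I*√4464285/2135 ≈ 0.98964*I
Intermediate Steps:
o(g) = 4/7 (o(g) = 8*(1/14) = 4/7)
√(473/(-305) + o(-1*6)) = √(473/(-305) + 4/7) = √(473*(-1/305) + 4/7) = √(-473/305 + 4/7) = √(-2091/2135) = I*√4464285/2135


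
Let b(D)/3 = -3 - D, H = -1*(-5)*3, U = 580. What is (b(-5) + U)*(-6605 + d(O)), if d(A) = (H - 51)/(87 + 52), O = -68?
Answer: -538024766/139 ≈ -3.8707e+6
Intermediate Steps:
H = 15 (H = 5*3 = 15)
d(A) = -36/139 (d(A) = (15 - 51)/(87 + 52) = -36/139)
b(D) = -9 - 3*D (b(D) = 3*(-3 - D) = -9 - 3*D)
(b(-5) + U)*(-6605 + d(O)) = ((-9 - 3*(-5)) + 580)*(-6605 - 36/139) = ((-9 + 15) + 580)*(-918131/139) = (6 + 580)*(-918131/139) = 586*(-918131/139) = -538024766/139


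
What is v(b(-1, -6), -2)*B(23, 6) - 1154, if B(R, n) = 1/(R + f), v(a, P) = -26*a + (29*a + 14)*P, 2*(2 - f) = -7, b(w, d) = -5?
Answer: -64994/57 ≈ -1140.2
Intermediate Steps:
f = 11/2 (f = 2 - ½*(-7) = 2 + 7/2 = 11/2 ≈ 5.5000)
v(a, P) = -26*a + P*(14 + 29*a) (v(a, P) = -26*a + (14 + 29*a)*P = -26*a + P*(14 + 29*a))
B(R, n) = 1/(11/2 + R) (B(R, n) = 1/(R + 11/2) = 1/(11/2 + R))
v(b(-1, -6), -2)*B(23, 6) - 1154 = (-26*(-5) + 14*(-2) + 29*(-2)*(-5))*(2/(11 + 2*23)) - 1154 = (130 - 28 + 290)*(2/(11 + 46)) - 1154 = 392*(2/57) - 1154 = 784/57 - 1154 = -64994/57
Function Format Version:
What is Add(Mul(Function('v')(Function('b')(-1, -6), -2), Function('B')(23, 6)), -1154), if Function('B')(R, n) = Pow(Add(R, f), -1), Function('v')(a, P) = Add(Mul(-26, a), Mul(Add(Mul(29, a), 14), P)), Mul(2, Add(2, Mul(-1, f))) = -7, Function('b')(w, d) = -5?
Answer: Rational(-64994, 57) ≈ -1140.2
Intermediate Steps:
f = Rational(11, 2) (f = Add(2, Mul(Rational(-1, 2), -7)) = Add(2, Rational(7, 2)) = Rational(11, 2) ≈ 5.5000)
Function('v')(a, P) = Add(Mul(-26, a), Mul(P, Add(14, Mul(29, a)))) (Function('v')(a, P) = Add(Mul(-26, a), Mul(Add(14, Mul(29, a)), P)) = Add(Mul(-26, a), Mul(P, Add(14, Mul(29, a)))))
Function('B')(R, n) = Pow(Add(Rational(11, 2), R), -1) (Function('B')(R, n) = Pow(Add(R, Rational(11, 2)), -1) = Pow(Add(Rational(11, 2), R), -1))
Add(Mul(Function('v')(Function('b')(-1, -6), -2), Function('B')(23, 6)), -1154) = Add(Mul(Add(Mul(-26, -5), Mul(14, -2), Mul(29, -2, -5)), Mul(2, Pow(Add(11, Mul(2, 23)), -1))), -1154) = Add(Mul(Add(130, -28, 290), Mul(2, Pow(Add(11, 46), -1))), -1154) = Add(Mul(392, Mul(2, Pow(57, -1))), -1154) = Add(Mul(392, Mul(2, Rational(1, 57))), -1154) = Add(Mul(392, Rational(2, 57)), -1154) = Add(Rational(784, 57), -1154) = Rational(-64994, 57)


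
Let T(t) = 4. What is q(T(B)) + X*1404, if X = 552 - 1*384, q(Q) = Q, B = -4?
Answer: 235876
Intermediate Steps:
X = 168 (X = 552 - 384 = 168)
q(T(B)) + X*1404 = 4 + 168*1404 = 4 + 235872 = 235876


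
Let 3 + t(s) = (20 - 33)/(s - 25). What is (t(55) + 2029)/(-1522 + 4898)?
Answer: 60767/101280 ≈ 0.59999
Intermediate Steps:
t(s) = -3 - 13/(-25 + s) (t(s) = -3 + (20 - 33)/(s - 25) = -3 - 13/(-25 + s))
(t(55) + 2029)/(-1522 + 4898) = ((62 - 3*55)/(-25 + 55) + 2029)/(-1522 + 4898) = ((62 - 165)/30 + 2029)/3376 = ((1/30)*(-103) + 2029)*(1/3376) = (-103/30 + 2029)*(1/3376) = (60767/30)*(1/3376) = 60767/101280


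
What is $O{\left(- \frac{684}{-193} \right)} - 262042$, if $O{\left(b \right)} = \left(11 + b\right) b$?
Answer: $- \frac{9758882470}{37249} \approx -2.6199 \cdot 10^{5}$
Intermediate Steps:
$O{\left(b \right)} = b \left(11 + b\right)$
$O{\left(- \frac{684}{-193} \right)} - 262042 = - \frac{684}{-193} \left(11 - \frac{684}{-193}\right) - 262042 = \left(-684\right) \left(- \frac{1}{193}\right) \left(11 - - \frac{684}{193}\right) - 262042 = \frac{684 \left(11 + \frac{684}{193}\right)}{193} - 262042 = \frac{684}{193} \cdot \frac{2807}{193} - 262042 = \frac{1919988}{37249} - 262042 = - \frac{9758882470}{37249}$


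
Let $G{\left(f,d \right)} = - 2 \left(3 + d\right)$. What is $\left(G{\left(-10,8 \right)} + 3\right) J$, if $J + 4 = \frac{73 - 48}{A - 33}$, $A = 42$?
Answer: $\frac{209}{9} \approx 23.222$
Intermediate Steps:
$G{\left(f,d \right)} = -6 - 2 d$
$J = - \frac{11}{9}$ ($J = -4 + \frac{73 - 48}{42 - 33} = -4 + \frac{25}{9} = - \frac{11}{9} \approx -1.2222$)
$\left(G{\left(-10,8 \right)} + 3\right) J = \left(\left(-6 - 16\right) + 3\right) \left(- \frac{11}{9}\right) = \left(-22 + 3\right) \left(- \frac{11}{9}\right) = \left(-19\right) \left(- \frac{11}{9}\right) = \frac{209}{9}$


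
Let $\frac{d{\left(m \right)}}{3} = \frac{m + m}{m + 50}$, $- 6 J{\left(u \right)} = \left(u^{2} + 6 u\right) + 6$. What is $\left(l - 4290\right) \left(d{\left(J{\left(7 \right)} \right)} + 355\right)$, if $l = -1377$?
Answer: $- \frac{405094161}{203} \approx -1.9955 \cdot 10^{6}$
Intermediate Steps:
$J{\left(u \right)} = -1 - u - \frac{u^{2}}{6}$ ($J{\left(u \right)} = - \frac{\left(u^{2} + 6 u\right) + 6}{6} = - \frac{6 + u^{2} + 6 u}{6} = -1 - u - \frac{u^{2}}{6}$)
$d{\left(m \right)} = \frac{6 m}{50 + m}$ ($d{\left(m \right)} = 3 \frac{m + m}{m + 50} = 3 \frac{2 m}{50 + m} = \frac{6 m}{50 + m}$)
$\left(l - 4290\right) \left(d{\left(J{\left(7 \right)} \right)} + 355\right) = \left(-1377 - 4290\right) \left(\frac{6 \left(-1 - 7 - \frac{7^{2}}{6}\right)}{50 - \left(8 + \frac{49}{6}\right)} + 355\right) = - 5667 \left(\frac{6 \left(-1 - 7 - \frac{49}{6}\right)}{50 - \frac{97}{6}} + 355\right) = - 5667 \left(6 \left(- \frac{97}{6}\right) \frac{1}{50 - \frac{97}{6}} + 355\right) = - 5667 \left(6 \left(- \frac{97}{6}\right) \frac{1}{\frac{203}{6}} + 355\right) = - 5667 \left(6 \left(- \frac{97}{6}\right) \frac{6}{203} + 355\right) = - 5667 \left(- \frac{582}{203} + 355\right) = \left(-5667\right) \frac{71483}{203} = - \frac{405094161}{203}$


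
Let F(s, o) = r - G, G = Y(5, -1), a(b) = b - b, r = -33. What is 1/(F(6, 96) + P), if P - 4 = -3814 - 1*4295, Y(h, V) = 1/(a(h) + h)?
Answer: -5/40691 ≈ -0.00012288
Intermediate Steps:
a(b) = 0
Y(h, V) = 1/h (Y(h, V) = 1/(0 + h) = 1/h)
G = ⅕ (G = 1/5 = ⅕ ≈ 0.20000)
F(s, o) = -166/5 (F(s, o) = -33 - 1*⅕ = -33 - ⅕ = -166/5)
P = -8105 (P = 4 + (-3814 - 1*4295) = 4 + (-3814 - 4295) = 4 - 8109 = -8105)
1/(F(6, 96) + P) = 1/(-166/5 - 8105) = 1/(-40691/5) = -5/40691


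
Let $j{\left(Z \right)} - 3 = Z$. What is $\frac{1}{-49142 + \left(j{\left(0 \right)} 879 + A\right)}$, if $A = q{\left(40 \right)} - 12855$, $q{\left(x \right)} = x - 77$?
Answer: $- \frac{1}{59397} \approx -1.6836 \cdot 10^{-5}$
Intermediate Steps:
$j{\left(Z \right)} = 3 + Z$
$q{\left(x \right)} = -77 + x$
$A = -12892$ ($A = \left(-77 + 40\right) - 12855 = -37 - 12855 = -12892$)
$\frac{1}{-49142 + \left(j{\left(0 \right)} 879 + A\right)} = \frac{1}{-49142 - \left(12892 - \left(3 + 0\right) 879\right)} = \frac{1}{-49142 + \left(3 \cdot 879 - 12892\right)} = \frac{1}{-49142 + \left(2637 - 12892\right)} = \frac{1}{-49142 - 10255} = \frac{1}{-59397} = - \frac{1}{59397}$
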